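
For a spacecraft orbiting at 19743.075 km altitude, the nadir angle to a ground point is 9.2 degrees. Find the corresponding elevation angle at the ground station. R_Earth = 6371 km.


r = R_E + alt = 26114.0750 km
Law of sines in the satellite / Earth-center / ground-point triangle:
  sin(nadir)/R_E = sin(90 + el)/r  =>  cos(el) = (r/R_E)*sin(nadir)
cos(el) = (26114.0750 / 6371.0000) * sin(9.2 deg) = 0.6553366
el = arccos(0.6553366) = 49.0548 deg
(Earth-central angle = 90 - nadir - el = 31.7452 deg)

49.0548 degrees


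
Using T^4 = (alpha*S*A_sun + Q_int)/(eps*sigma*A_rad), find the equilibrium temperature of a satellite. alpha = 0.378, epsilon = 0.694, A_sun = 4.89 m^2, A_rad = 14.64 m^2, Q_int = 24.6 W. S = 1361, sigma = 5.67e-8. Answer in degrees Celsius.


Numerator = alpha*S*A_sun + Q_int = 0.378*1361*4.89 + 24.6 = 2540.2996 W
Denominator = eps*sigma*A_rad = 0.694*5.67e-8*14.64 = 5.7608107e-07 W/K^4
T^4 = 4.4096217e+09 K^4
T = 257.6916 K = -15.4584 C

-15.4584 degrees Celsius


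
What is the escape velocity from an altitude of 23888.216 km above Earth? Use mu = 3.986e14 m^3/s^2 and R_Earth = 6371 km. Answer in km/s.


r = 6371.0 + 23888.216 = 30259.2160 km = 3.0259216e+07 m
v_esc = sqrt(2*mu/r) = sqrt(2*3.986e14 / 3.0259216e+07)
v_esc = 5132.8055 m/s = 5.1328 km/s

5.1328 km/s


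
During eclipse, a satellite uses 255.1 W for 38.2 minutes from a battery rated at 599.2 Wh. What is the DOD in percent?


E_used = P * t / 60 = 255.1 * 38.2 / 60 = 162.4137 Wh
DOD = E_used / E_total * 100 = 162.4137 / 599.2 * 100
DOD = 27.1051 %

27.1051 %


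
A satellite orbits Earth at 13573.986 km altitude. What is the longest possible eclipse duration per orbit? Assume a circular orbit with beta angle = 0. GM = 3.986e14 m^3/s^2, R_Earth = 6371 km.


r = 19944.9860 km
T = 467.2083 min
Eclipse fraction = arcsin(R_E/r)/pi = arcsin(6371.0000/19944.9860)/pi
= arcsin(0.3194287)/pi = 0.103491
Eclipse duration = 0.103491 * 467.2083 = 48.3518 min

48.3518 minutes


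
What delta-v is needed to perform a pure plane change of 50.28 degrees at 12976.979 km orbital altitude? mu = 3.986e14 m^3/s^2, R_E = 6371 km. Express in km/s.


r = 19347.9790 km = 1.9347979e+07 m
V = sqrt(mu/r) = 4538.9024 m/s
di = 50.28 deg = 0.8775515 rad
dV = 2*V*sin(di/2) = 2*4538.9024*sin(0.4387758)
dV = 3856.5377 m/s = 3.8565 km/s

3.8565 km/s


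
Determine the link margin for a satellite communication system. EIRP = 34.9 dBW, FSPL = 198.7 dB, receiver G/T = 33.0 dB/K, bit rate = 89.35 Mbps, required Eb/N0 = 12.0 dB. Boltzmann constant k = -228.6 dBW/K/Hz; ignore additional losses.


C/N0 = EIRP - FSPL + G/T - k = 34.9 - 198.7 + 33.0 - (-228.6)
C/N0 = 97.8000 dB-Hz
R_b = 89.35 Mbps = 8.935e+07 bps -> 10*log10(R_b) = 79.5109 dB-Hz
Eb/N0 = C/N0 - 10*log10(R_b) = 97.8000 - 79.5109 = 18.2891 dB
Margin = Eb/N0 - Eb/N0_req = 18.2891 - 12.0 = 6.2891 dB (link closes)

6.2891 dB


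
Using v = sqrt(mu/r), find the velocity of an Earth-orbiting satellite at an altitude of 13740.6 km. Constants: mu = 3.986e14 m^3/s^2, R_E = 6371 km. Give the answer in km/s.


r = R_E + alt = 6371.0 + 13740.6 = 20111.6000 km = 2.01116e+07 m
v = sqrt(mu/r) = sqrt(3.986e14 / 2.01116e+07) = 4451.8993 m/s = 4.4519 km/s

4.4519 km/s


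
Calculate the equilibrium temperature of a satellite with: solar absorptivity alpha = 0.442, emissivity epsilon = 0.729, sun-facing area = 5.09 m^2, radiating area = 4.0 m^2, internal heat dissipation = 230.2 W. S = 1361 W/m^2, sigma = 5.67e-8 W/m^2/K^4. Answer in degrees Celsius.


Numerator = alpha*S*A_sun + Q_int = 0.442*1361*5.09 + 230.2 = 3292.1506 W
Denominator = eps*sigma*A_rad = 0.729*5.67e-8*4.0 = 1.653372e-07 W/K^4
T^4 = 1.9911735e+10 K^4
T = 375.6447 K = 102.4947 C

102.4947 degrees Celsius


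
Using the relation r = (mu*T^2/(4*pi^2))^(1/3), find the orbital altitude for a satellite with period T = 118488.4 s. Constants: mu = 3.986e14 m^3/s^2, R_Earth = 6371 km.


T = 118488.4 s
r = (mu*T^2/(4*pi^2))^(1/3) = (3.986e14 * 118488.4^2 / (4*pi^2))^(1/3)
r = 5.2140646e+07 m = 52140.6462 km
alt = r - R_E = 52140.6462 - 6371 = 45769.6462 km

45769.6462 km


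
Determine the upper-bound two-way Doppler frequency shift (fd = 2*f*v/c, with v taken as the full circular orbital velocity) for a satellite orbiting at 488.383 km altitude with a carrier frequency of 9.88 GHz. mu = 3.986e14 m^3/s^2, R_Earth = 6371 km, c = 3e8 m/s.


r = 6.859383e+06 m
v = sqrt(mu/r) = 7623.0035 m/s (worst-case radial velocity)
f = 9.88 GHz = 9.88e+09 Hz
fd = 2*f*v/c = 2*9.88e+09*7623.0035/3.0e+08
fd = 502101.8324 Hz

502101.8324 Hz


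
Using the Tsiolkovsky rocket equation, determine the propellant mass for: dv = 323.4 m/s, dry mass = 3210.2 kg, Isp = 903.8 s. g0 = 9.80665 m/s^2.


ve = Isp * g0 = 903.8 * 9.80665 = 8863.250270 m/s
mass ratio = exp(dv/ve) = exp(323.4/8863.250270) = 1.03716159
m_prop = m_dry * (mr - 1) = 3210.2 * (1.03716159 - 1)
m_prop = 119.2961 kg

119.2961 kg


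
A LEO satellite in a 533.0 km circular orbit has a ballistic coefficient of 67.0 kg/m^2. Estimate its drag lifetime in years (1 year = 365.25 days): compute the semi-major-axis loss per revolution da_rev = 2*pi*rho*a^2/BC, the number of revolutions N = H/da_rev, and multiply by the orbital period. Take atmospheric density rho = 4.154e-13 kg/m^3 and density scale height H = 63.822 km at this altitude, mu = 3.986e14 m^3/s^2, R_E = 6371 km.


a = R_E + alt = 6904.0000 km = 6.904e+06 m
da_rev = 2*pi*rho*a^2/BC = 2*pi*4.154e-13*(6.904e+06)^2/67.0 = 1.856834 m per revolution
N = H/da_rev = 63822.0000 m / 1.856834 m = 34371.4051 revolutions
P = 2*pi*sqrt(a^3/mu) = 5709.0309 s
lifetime = N*P = 34371.4051 * 5709.0309 = 1.9622741e+08 s = 2271.1506 days
years = 2271.1506 / 365.25 = 6.2181 years

6.2181 years


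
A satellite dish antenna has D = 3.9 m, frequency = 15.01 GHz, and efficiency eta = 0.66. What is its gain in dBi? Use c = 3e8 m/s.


lambda = c/f = 3e8 / 1.501e+10 = 0.01998668 m
G = eta*(pi*D/lambda)^2 = 0.66*(pi*3.9/0.01998668)^2
G = 248022.8936 (linear)
G = 10*log10(248022.8936) = 53.9449 dBi

53.9449 dBi


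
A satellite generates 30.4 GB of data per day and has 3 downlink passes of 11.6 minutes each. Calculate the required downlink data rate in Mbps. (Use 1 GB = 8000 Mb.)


total contact time = 3 * 11.6 * 60 = 2088.0000 s
data = 30.4 GB = 243200.0000 Mb
rate = 243200.0000 / 2088.0000 = 116.4751 Mbps

116.4751 Mbps


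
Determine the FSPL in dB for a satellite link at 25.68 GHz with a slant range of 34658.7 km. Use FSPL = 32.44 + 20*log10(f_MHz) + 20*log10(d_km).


f = 25.68 GHz = 25680.0000 MHz
d = 34658.7 km
FSPL = 32.44 + 20*log10(25680.0000) + 20*log10(34658.7)
FSPL = 32.44 + 88.1919 + 90.7962
FSPL = 211.4281 dB

211.4281 dB


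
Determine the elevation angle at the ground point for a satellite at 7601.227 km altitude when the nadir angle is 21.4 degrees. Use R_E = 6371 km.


r = R_E + alt = 13972.2270 km
Law of sines in the satellite / Earth-center / ground-point triangle:
  sin(nadir)/R_E = sin(90 + el)/r  =>  cos(el) = (r/R_E)*sin(nadir)
cos(el) = (13972.2270 / 6371.0000) * sin(21.4 deg) = 0.8002105
el = arccos(0.8002105) = 36.8498 deg
(Earth-central angle = 90 - nadir - el = 31.7502 deg)

36.8498 degrees


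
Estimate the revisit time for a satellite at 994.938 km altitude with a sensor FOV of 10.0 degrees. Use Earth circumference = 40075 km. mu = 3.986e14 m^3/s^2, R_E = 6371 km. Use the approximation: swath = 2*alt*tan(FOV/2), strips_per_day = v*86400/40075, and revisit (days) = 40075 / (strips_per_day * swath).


swath = 2*994.938*tan(0.08726646) = 174.0916 km
v = sqrt(mu/r) = 7356.2185 m/s = 7.3562 km/s
strips/day = v*86400/40075 = 7.3562*86400/40075 = 15.8597
coverage/day = strips * swath = 15.8597 * 174.0916 = 2761.0395 km
revisit = 40075 / 2761.0395 = 14.5145 days

14.5145 days


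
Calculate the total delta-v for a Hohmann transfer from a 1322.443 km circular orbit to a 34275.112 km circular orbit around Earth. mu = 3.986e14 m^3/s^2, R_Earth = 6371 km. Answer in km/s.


r1 = 7693.4430 km = 7.693443e+06 m
r2 = 40646.1120 km = 4.0646112e+07 m
dv1 = sqrt(mu/r1)*(sqrt(2*r2/(r1+r2)) - 1) = 2136.3527 m/s
dv2 = sqrt(mu/r2)*(1 - sqrt(2*r1/(r1+r2))) = 1364.7656 m/s
total dv = |dv1| + |dv2| = 2136.3527 + 1364.7656 = 3501.1183 m/s = 3.5011 km/s

3.5011 km/s


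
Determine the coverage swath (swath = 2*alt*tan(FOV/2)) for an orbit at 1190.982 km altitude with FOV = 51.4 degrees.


FOV = 51.4 deg = 0.8970992 rad
swath = 2 * alt * tan(FOV/2) = 2 * 1190.982 * tan(0.4485496)
swath = 2 * 1190.982 * 0.4812675
swath = 1146.3619 km

1146.3619 km


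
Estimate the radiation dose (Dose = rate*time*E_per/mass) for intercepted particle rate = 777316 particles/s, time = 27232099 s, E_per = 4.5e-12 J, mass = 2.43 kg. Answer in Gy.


Total energy deposited = rate * time * E_per
  = 777316 * 27232099 * 4.5e-12 = 95.2558 J
Dose = E_total / mass = 95.2558 / 2.43
Dose = 39.1999 Gy

39.1999 Gy


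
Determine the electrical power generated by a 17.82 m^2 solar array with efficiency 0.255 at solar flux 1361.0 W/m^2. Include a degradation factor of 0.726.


P = area * eta * S * degradation
P = 17.82 * 0.255 * 1361.0 * 0.726
P = 4489.9616 W

4489.9616 W


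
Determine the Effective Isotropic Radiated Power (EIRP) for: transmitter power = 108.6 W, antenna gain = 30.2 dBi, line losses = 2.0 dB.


Pt = 108.6 W = 20.3583 dBW
EIRP = Pt_dBW + Gt - losses = 20.3583 + 30.2 - 2.0 = 48.5583 dBW

48.5583 dBW


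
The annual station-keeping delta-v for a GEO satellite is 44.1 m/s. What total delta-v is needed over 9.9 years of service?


dV = rate * years = 44.1 * 9.9
dV = 436.5900 m/s

436.5900 m/s


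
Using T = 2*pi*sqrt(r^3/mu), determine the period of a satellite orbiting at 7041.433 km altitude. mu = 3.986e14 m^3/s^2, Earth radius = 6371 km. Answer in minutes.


r = 13412.4330 km = 1.3412433e+07 m
T = 2*pi*sqrt(r^3/mu) = 2*pi*sqrt(2.4128076e+21 / 3.986e14)
T = 15458.6858 s = 257.6448 min

257.6448 minutes


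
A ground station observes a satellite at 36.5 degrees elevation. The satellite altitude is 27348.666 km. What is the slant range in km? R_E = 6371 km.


h = 27348.666 km, el = 36.5 deg
d = -R_E*sin(el) + sqrt((R_E*sin(el))^2 + 2*R_E*h + h^2)
d = -6371.0000*sin(0.6370452) + sqrt((6371.0000*0.5948228)^2 + 2*6371.0000*27348.666 + 27348.666^2)
d = 29538.8617 km

29538.8617 km


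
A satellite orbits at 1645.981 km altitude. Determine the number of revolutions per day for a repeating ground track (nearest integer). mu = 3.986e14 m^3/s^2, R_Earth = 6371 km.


r = 8.016981e+06 m
T = 2*pi*sqrt(r^3/mu) = 7143.7706 s = 119.0628 min
revs/day = 1440 / 119.0628 = 12.0945
Rounded: 12 revolutions per day

12 revolutions per day


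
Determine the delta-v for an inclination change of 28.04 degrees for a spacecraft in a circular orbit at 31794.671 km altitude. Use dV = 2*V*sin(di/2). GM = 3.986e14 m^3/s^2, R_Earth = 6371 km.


r = 38165.6710 km = 3.8165671e+07 m
V = sqrt(mu/r) = 3231.7086 m/s
di = 28.04 deg = 0.4893903 rad
dV = 2*V*sin(di/2) = 2*3231.7086*sin(0.2446952)
dV = 1565.8312 m/s = 1.5658 km/s

1.5658 km/s


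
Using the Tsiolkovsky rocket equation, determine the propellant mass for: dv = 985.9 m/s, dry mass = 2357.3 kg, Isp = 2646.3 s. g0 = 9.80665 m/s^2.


ve = Isp * g0 = 2646.3 * 9.80665 = 25951.337895 m/s
mass ratio = exp(dv/ve) = exp(985.9/25951.337895) = 1.03872119
m_prop = m_dry * (mr - 1) = 2357.3 * (1.03872119 - 1)
m_prop = 91.2775 kg

91.2775 kg


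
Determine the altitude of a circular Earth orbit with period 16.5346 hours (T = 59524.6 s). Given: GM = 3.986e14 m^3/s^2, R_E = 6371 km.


T = 59524.6 s
r = (mu*T^2/(4*pi^2))^(1/3) = (3.986e14 * 59524.6^2 / (4*pi^2))^(1/3)
r = 3.2950108e+07 m = 32950.1080 km
alt = r - R_E = 32950.1080 - 6371 = 26579.1080 km

26579.1080 km


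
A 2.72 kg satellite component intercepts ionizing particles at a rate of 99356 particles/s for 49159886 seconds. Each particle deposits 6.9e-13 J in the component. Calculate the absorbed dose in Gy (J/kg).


Total energy deposited = rate * time * E_per
  = 99356 * 49159886 * 6.9e-13 = 3.3702 J
Dose = E_total / mass = 3.3702 / 2.72
Dose = 1.2390 Gy

1.2390 Gy


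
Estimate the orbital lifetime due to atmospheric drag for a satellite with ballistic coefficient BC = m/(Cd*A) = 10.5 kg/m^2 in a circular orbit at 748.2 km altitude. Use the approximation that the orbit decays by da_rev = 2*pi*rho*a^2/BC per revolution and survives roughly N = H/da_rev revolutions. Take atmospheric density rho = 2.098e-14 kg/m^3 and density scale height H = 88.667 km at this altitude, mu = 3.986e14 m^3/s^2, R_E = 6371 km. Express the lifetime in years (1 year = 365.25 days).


a = R_E + alt = 7119.2000 km = 7.1192e+06 m
da_rev = 2*pi*rho*a^2/BC = 2*pi*2.098e-14*(7.1192e+06)^2/10.5 = 0.636294898 m per revolution
N = H/da_rev = 88667.0000 m / 0.636294898 m = 139348.9093 revolutions
P = 2*pi*sqrt(a^3/mu) = 5978.0289 s
lifetime = N*P = 139348.9093 * 5978.0289 = 8.3303181e+08 s = 9641.5719 days
years = 9641.5719 / 365.25 = 26.3972 years

26.3972 years


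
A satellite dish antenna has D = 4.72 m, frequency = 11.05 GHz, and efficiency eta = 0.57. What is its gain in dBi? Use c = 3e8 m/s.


lambda = c/f = 3e8 / 1.105e+10 = 0.02714932 m
G = eta*(pi*D/lambda)^2 = 0.57*(pi*4.72/0.02714932)^2
G = 170035.9080 (linear)
G = 10*log10(170035.9080) = 52.3054 dBi

52.3054 dBi


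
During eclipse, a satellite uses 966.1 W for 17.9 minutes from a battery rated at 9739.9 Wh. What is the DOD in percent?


E_used = P * t / 60 = 966.1 * 17.9 / 60 = 288.2198 Wh
DOD = E_used / E_total * 100 = 288.2198 / 9739.9 * 100
DOD = 2.9592 %

2.9592 %


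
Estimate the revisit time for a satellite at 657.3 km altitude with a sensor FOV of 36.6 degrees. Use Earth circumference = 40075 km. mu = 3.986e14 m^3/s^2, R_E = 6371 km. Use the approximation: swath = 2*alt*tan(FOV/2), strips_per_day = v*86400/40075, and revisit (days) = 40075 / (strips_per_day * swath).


swath = 2*657.3*tan(0.3193953) = 434.7624 km
v = sqrt(mu/r) = 7530.8414 m/s = 7.5308 km/s
strips/day = v*86400/40075 = 7.5308*86400/40075 = 16.2362
coverage/day = strips * swath = 16.2362 * 434.7624 = 7058.8780 km
revisit = 40075 / 7058.8780 = 5.6772 days

5.6772 days


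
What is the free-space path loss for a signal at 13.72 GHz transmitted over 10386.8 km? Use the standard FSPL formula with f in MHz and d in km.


f = 13.72 GHz = 13720.0000 MHz
d = 10386.8 km
FSPL = 32.44 + 20*log10(13720.0000) + 20*log10(10386.8)
FSPL = 32.44 + 82.7471 + 80.3296
FSPL = 195.5167 dB

195.5167 dB


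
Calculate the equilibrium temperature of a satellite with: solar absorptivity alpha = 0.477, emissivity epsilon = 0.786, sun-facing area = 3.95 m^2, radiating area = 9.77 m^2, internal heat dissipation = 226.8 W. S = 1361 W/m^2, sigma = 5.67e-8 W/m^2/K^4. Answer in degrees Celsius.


Numerator = alpha*S*A_sun + Q_int = 0.477*1361*3.95 + 226.8 = 2791.1282 W
Denominator = eps*sigma*A_rad = 0.786*5.67e-8*9.77 = 4.3541177e-07 W/K^4
T^4 = 6.4103185e+09 K^4
T = 282.9566 K = 9.8066 C

9.8066 degrees Celsius


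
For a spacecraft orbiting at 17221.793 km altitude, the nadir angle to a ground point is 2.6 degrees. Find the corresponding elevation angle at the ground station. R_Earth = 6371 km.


r = R_E + alt = 23592.7930 km
Law of sines in the satellite / Earth-center / ground-point triangle:
  sin(nadir)/R_E = sin(90 + el)/r  =>  cos(el) = (r/R_E)*sin(nadir)
cos(el) = (23592.7930 / 6371.0000) * sin(2.6 deg) = 0.1679861
el = arccos(0.1679861) = 80.3293 deg
(Earth-central angle = 90 - nadir - el = 7.0707 deg)

80.3293 degrees


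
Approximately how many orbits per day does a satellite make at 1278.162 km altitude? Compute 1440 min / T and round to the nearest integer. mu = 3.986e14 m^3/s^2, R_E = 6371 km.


r = 7.649162e+06 m
T = 2*pi*sqrt(r^3/mu) = 6657.8194 s = 110.9637 min
revs/day = 1440 / 110.9637 = 12.9772
Rounded: 13 revolutions per day

13 revolutions per day


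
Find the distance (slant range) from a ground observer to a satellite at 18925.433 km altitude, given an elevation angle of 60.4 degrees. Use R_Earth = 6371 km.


h = 18925.433 km, el = 60.4 deg
d = -R_E*sin(el) + sqrt((R_E*sin(el))^2 + 2*R_E*h + h^2)
d = -6371.0000*sin(1.0542) + sqrt((6371.0000*0.8694949)^2 + 2*6371.0000*18925.433 + 18925.433^2)
d = 19560.3785 km

19560.3785 km


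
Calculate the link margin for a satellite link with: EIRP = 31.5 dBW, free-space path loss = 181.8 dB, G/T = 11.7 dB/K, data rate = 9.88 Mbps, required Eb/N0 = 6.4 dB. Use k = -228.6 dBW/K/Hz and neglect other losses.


C/N0 = EIRP - FSPL + G/T - k = 31.5 - 181.8 + 11.7 - (-228.6)
C/N0 = 90.0000 dB-Hz
R_b = 9.88 Mbps = 9.88e+06 bps -> 10*log10(R_b) = 69.9476 dB-Hz
Eb/N0 = C/N0 - 10*log10(R_b) = 90.0000 - 69.9476 = 20.0524 dB
Margin = Eb/N0 - Eb/N0_req = 20.0524 - 6.4 = 13.6524 dB (link closes)

13.6524 dB


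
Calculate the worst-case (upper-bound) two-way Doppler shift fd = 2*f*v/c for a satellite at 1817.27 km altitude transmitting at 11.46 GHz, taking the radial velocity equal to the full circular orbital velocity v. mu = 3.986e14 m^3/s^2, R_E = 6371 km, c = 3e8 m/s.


r = 8.18827e+06 m
v = sqrt(mu/r) = 6977.0618 m/s (worst-case radial velocity)
f = 11.46 GHz = 1.146e+10 Hz
fd = 2*f*v/c = 2*1.146e+10*6977.0618/3.0e+08
fd = 533047.5216 Hz

533047.5216 Hz


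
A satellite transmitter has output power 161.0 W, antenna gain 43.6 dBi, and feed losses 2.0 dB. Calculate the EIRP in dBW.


Pt = 161.0 W = 22.0683 dBW
EIRP = Pt_dBW + Gt - losses = 22.0683 + 43.6 - 2.0 = 63.6683 dBW

63.6683 dBW


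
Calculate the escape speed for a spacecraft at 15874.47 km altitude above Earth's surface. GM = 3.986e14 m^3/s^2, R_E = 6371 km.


r = 6371.0 + 15874.47 = 22245.4700 km = 2.224547e+07 m
v_esc = sqrt(2*mu/r) = sqrt(2*3.986e14 / 2.224547e+07)
v_esc = 5986.3603 m/s = 5.9864 km/s

5.9864 km/s


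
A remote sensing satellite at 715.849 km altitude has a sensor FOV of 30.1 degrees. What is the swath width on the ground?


FOV = 30.1 deg = 0.5253441 rad
swath = 2 * alt * tan(FOV/2) = 2 * 715.849 * tan(0.2626721)
swath = 2 * 715.849 * 0.2688847
swath = 384.9617 km

384.9617 km


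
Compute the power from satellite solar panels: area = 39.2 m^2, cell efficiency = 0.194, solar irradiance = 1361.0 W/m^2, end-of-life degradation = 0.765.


P = area * eta * S * degradation
P = 39.2 * 0.194 * 1361.0 * 0.765
P = 7917.8516 W

7917.8516 W


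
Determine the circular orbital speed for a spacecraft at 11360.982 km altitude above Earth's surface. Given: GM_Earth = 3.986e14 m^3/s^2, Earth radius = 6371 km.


r = R_E + alt = 6371.0 + 11360.982 = 17731.9820 km = 1.7731982e+07 m
v = sqrt(mu/r) = sqrt(3.986e14 / 1.7731982e+07) = 4741.2189 m/s = 4.7412 km/s

4.7412 km/s


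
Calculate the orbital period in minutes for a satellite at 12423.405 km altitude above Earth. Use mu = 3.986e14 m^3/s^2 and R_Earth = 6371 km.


r = 18794.4050 km = 1.8794405e+07 m
T = 2*pi*sqrt(r^3/mu) = 2*pi*sqrt(6.6387413e+21 / 3.986e14)
T = 25642.1297 s = 427.3688 min

427.3688 minutes


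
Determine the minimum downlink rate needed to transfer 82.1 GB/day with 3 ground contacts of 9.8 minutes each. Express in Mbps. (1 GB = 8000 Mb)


total contact time = 3 * 9.8 * 60 = 1764.0000 s
data = 82.1 GB = 656800.0000 Mb
rate = 656800.0000 / 1764.0000 = 372.3356 Mbps

372.3356 Mbps


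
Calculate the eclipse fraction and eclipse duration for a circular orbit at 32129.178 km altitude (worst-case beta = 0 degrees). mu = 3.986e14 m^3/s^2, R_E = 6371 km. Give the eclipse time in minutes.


r = 38500.1780 km
T = 1253.0087 min
Eclipse fraction = arcsin(R_E/r)/pi = arcsin(6371.0000/38500.1780)/pi
= arcsin(0.1654798)/pi = 0.05291725
Eclipse duration = 0.05291725 * 1253.0087 = 66.3058 min

66.3058 minutes


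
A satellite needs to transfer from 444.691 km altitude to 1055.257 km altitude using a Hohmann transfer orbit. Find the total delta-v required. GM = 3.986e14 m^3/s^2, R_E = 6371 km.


r1 = 6815.6910 km = 6.815691e+06 m
r2 = 7426.2570 km = 7.426257e+06 m
dv1 = sqrt(mu/r1)*(sqrt(2*r2/(r1+r2)) - 1) = 162.2054 m/s
dv2 = sqrt(mu/r2)*(1 - sqrt(2*r1/(r1+r2))) = 158.7626 m/s
total dv = |dv1| + |dv2| = 162.2054 + 158.7626 = 320.9680 m/s = 0.320968 km/s

0.3210 km/s


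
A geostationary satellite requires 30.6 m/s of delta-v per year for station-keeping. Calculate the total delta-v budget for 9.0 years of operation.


dV = rate * years = 30.6 * 9.0
dV = 275.4000 m/s

275.4000 m/s


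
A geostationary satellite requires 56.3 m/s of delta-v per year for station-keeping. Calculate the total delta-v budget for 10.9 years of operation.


dV = rate * years = 56.3 * 10.9
dV = 613.6700 m/s

613.6700 m/s


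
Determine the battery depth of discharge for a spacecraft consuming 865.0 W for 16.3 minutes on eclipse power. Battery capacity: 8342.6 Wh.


E_used = P * t / 60 = 865.0 * 16.3 / 60 = 234.9917 Wh
DOD = E_used / E_total * 100 = 234.9917 / 8342.6 * 100
DOD = 2.8168 %

2.8168 %


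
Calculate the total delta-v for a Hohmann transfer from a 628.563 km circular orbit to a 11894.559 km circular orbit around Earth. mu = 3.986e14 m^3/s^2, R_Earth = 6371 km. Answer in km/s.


r1 = 6999.5630 km = 6.999563e+06 m
r2 = 18265.5590 km = 1.8265559e+07 m
dv1 = sqrt(mu/r1)*(sqrt(2*r2/(r1+r2)) - 1) = 1527.8238 m/s
dv2 = sqrt(mu/r2)*(1 - sqrt(2*r1/(r1+r2))) = 1194.1568 m/s
total dv = |dv1| + |dv2| = 1527.8238 + 1194.1568 = 2721.9806 m/s = 2.7220 km/s

2.7220 km/s


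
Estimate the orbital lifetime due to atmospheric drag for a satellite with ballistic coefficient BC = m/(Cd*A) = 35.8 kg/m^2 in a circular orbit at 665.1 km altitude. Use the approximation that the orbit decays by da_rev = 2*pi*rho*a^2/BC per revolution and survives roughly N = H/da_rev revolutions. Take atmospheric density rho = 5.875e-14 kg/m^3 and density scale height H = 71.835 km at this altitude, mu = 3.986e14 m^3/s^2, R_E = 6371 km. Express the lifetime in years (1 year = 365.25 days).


a = R_E + alt = 7036.1000 km = 7.0361e+06 m
da_rev = 2*pi*rho*a^2/BC = 2*pi*5.875e-14*(7.0361e+06)^2/35.8 = 0.510468231 m per revolution
N = H/da_rev = 71835.0000 m / 0.510468231 m = 140723.7427 revolutions
P = 2*pi*sqrt(a^3/mu) = 5873.6657 s
lifetime = N*P = 140723.7427 * 5873.6657 = 8.2656422e+08 s = 9566.7155 days
years = 9566.7155 / 365.25 = 26.1922 years

26.1922 years


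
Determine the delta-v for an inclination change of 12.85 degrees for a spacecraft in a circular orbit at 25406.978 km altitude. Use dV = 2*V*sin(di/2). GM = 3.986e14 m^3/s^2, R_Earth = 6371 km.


r = 31777.9780 km = 3.1777978e+07 m
V = sqrt(mu/r) = 3541.6490 m/s
di = 12.85 deg = 0.2242748 rad
dV = 2*V*sin(di/2) = 2*3541.6490*sin(0.1121374)
dV = 792.6390 m/s = 0.792639 km/s

0.7926 km/s


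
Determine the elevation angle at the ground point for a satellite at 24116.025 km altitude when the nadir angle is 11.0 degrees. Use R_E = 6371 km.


r = R_E + alt = 30487.0250 km
Law of sines in the satellite / Earth-center / ground-point triangle:
  sin(nadir)/R_E = sin(90 + el)/r  =>  cos(el) = (r/R_E)*sin(nadir)
cos(el) = (30487.0250 / 6371.0000) * sin(11.0 deg) = 0.9130747
el = arccos(0.9130747) = 24.0662 deg
(Earth-central angle = 90 - nadir - el = 54.9338 deg)

24.0662 degrees


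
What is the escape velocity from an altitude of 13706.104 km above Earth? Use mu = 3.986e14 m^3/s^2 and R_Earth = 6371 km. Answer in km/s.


r = 6371.0 + 13706.104 = 20077.1040 km = 2.0077104e+07 m
v_esc = sqrt(2*mu/r) = sqrt(2*3.986e14 / 2.0077104e+07)
v_esc = 6301.3429 m/s = 6.3013 km/s

6.3013 km/s


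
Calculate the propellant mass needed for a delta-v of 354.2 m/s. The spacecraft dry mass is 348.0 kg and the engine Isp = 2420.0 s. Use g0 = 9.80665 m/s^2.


ve = Isp * g0 = 2420.0 * 9.80665 = 23732.093000 m/s
mass ratio = exp(dv/ve) = exp(354.2/23732.093000) = 1.01503687
m_prop = m_dry * (mr - 1) = 348.0 * (1.01503687 - 1)
m_prop = 5.2328 kg

5.2328 kg


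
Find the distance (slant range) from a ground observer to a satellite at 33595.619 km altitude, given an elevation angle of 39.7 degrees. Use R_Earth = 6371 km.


h = 33595.619 km, el = 39.7 deg
d = -R_E*sin(el) + sqrt((R_E*sin(el))^2 + 2*R_E*h + h^2)
d = -6371.0000*sin(0.6928957) + sqrt((6371.0000*0.6387678)^2 + 2*6371.0000*33595.619 + 33595.619^2)
d = 35595.2883 km

35595.2883 km


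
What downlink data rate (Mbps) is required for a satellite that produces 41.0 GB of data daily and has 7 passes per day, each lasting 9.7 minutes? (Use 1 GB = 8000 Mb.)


total contact time = 7 * 9.7 * 60 = 4074.0000 s
data = 41.0 GB = 328000.0000 Mb
rate = 328000.0000 / 4074.0000 = 80.5106 Mbps

80.5106 Mbps


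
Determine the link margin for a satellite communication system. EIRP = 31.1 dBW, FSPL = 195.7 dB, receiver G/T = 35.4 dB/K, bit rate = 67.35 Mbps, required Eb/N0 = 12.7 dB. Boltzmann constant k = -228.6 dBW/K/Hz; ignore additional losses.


C/N0 = EIRP - FSPL + G/T - k = 31.1 - 195.7 + 35.4 - (-228.6)
C/N0 = 99.4000 dB-Hz
R_b = 67.35 Mbps = 6.735e+07 bps -> 10*log10(R_b) = 78.2834 dB-Hz
Eb/N0 = C/N0 - 10*log10(R_b) = 99.4000 - 78.2834 = 21.1166 dB
Margin = Eb/N0 - Eb/N0_req = 21.1166 - 12.7 = 8.4166 dB (link closes)

8.4166 dB


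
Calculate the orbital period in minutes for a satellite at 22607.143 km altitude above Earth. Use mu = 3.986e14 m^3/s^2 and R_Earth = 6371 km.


r = 28978.1430 km = 2.8978143e+07 m
T = 2*pi*sqrt(r^3/mu) = 2*pi*sqrt(2.4333896e+22 / 3.986e14)
T = 49092.7147 s = 818.2119 min

818.2119 minutes


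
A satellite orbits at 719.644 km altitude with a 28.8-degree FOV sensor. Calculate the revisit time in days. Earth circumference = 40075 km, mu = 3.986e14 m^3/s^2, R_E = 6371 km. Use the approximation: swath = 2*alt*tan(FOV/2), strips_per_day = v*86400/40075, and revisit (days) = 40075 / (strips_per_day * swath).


swath = 2*719.644*tan(0.2513274) = 369.5463 km
v = sqrt(mu/r) = 7497.6611 m/s = 7.4977 km/s
strips/day = v*86400/40075 = 7.4977*86400/40075 = 16.1646
coverage/day = strips * swath = 16.1646 * 369.5463 = 5973.5834 km
revisit = 40075 / 5973.5834 = 6.7087 days

6.7087 days


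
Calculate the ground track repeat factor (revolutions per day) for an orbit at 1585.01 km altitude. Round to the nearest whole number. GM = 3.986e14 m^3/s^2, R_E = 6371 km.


r = 7.95601e+06 m
T = 2*pi*sqrt(r^3/mu) = 7062.4307 s = 117.7072 min
revs/day = 1440 / 117.7072 = 12.2337
Rounded: 12 revolutions per day

12 revolutions per day


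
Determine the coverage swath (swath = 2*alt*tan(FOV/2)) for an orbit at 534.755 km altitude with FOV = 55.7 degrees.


FOV = 55.7 deg = 0.9721484 rad
swath = 2 * alt * tan(FOV/2) = 2 * 534.755 * tan(0.4860742)
swath = 2 * 534.755 * 0.528356
swath = 565.0820 km

565.0820 km


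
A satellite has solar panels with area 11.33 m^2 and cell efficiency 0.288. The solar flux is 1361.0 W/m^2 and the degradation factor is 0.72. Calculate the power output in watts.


P = area * eta * S * degradation
P = 11.33 * 0.288 * 1361.0 * 0.72
P = 3197.5182 W

3197.5182 W


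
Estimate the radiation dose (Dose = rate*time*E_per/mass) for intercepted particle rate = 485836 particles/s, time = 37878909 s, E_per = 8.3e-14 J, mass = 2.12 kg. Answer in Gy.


Total energy deposited = rate * time * E_per
  = 485836 * 37878909 * 8.3e-14 = 1.5274 J
Dose = E_total / mass = 1.5274 / 2.12
Dose = 0.7204924 Gy

0.7205 Gy


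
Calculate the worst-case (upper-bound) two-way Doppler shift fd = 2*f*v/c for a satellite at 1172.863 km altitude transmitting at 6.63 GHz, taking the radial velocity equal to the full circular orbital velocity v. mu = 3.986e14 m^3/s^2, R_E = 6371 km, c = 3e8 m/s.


r = 7.543863e+06 m
v = sqrt(mu/r) = 7268.9512 m/s (worst-case radial velocity)
f = 6.63 GHz = 6.63e+09 Hz
fd = 2*f*v/c = 2*6.63e+09*7268.9512/3.0e+08
fd = 321287.6412 Hz

321287.6412 Hz


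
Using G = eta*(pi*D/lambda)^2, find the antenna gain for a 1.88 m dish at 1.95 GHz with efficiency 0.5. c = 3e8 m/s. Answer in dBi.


lambda = c/f = 3e8 / 1.95e+09 = 0.1538462 m
G = eta*(pi*D/lambda)^2 = 0.5*(pi*1.88/0.1538462)^2
G = 736.9061 (linear)
G = 10*log10(736.9061) = 28.6741 dBi

28.6741 dBi


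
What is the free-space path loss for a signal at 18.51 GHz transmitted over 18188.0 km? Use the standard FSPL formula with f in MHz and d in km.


f = 18.51 GHz = 18510.0000 MHz
d = 18188.0 km
FSPL = 32.44 + 20*log10(18510.0000) + 20*log10(18188.0)
FSPL = 32.44 + 85.3481 + 85.1957
FSPL = 202.9838 dB

202.9838 dB


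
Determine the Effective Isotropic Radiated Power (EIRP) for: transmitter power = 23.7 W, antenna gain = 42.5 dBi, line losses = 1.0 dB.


Pt = 23.7 W = 13.7475 dBW
EIRP = Pt_dBW + Gt - losses = 13.7475 + 42.5 - 1.0 = 55.2475 dBW

55.2475 dBW


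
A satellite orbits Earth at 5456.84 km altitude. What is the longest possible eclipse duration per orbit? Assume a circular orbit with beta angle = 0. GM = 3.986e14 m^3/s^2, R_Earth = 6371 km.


r = 11827.8400 km
T = 213.3625 min
Eclipse fraction = arcsin(R_E/r)/pi = arcsin(6371.0000/11827.8400)/pi
= arcsin(0.5386444)/pi = 0.1810634
Eclipse duration = 0.1810634 * 213.3625 = 38.6321 min

38.6321 minutes


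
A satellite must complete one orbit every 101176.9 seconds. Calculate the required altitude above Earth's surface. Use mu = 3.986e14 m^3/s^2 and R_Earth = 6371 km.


T = 101176.9 s
r = (mu*T^2/(4*pi^2))^(1/3) = (3.986e14 * 101176.9^2 / (4*pi^2))^(1/3)
r = 4.6929591e+07 m = 46929.5905 km
alt = r - R_E = 46929.5905 - 6371 = 40558.5905 km

40558.5905 km


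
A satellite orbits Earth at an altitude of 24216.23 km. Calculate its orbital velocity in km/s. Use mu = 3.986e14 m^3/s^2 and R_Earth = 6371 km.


r = R_E + alt = 6371.0 + 24216.23 = 30587.2300 km = 3.058723e+07 m
v = sqrt(mu/r) = sqrt(3.986e14 / 3.058723e+07) = 3609.9283 m/s = 3.6099 km/s

3.6099 km/s


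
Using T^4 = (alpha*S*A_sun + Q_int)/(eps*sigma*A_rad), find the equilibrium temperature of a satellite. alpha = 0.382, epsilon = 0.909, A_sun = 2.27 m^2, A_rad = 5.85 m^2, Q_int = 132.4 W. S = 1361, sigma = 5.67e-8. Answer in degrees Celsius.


Numerator = alpha*S*A_sun + Q_int = 0.382*1361*2.27 + 132.4 = 1312.5775 W
Denominator = eps*sigma*A_rad = 0.909*5.67e-8*5.85 = 3.0151075e-07 W/K^4
T^4 = 4.3533357e+09 K^4
T = 256.8654 K = -16.2846 C

-16.2846 degrees Celsius


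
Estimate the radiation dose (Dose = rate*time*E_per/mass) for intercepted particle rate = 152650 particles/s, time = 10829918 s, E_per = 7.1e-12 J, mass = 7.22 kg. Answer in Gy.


Total energy deposited = rate * time * E_per
  = 152650 * 10829918 * 7.1e-12 = 11.7376 J
Dose = E_total / mass = 11.7376 / 7.22
Dose = 1.6257 Gy

1.6257 Gy


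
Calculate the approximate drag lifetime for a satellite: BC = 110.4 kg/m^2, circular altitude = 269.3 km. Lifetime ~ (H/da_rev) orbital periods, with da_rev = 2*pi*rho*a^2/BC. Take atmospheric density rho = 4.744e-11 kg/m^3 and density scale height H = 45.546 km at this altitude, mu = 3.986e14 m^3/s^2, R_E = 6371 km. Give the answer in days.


a = R_E + alt = 6640.3000 km = 6.6403e+06 m
da_rev = 2*pi*rho*a^2/BC = 2*pi*4.744e-11*(6.6403e+06)^2/110.4 = 119.050405 m per revolution
N = H/da_rev = 45546.0000 m / 119.050405 m = 382.5774 revolutions
P = 2*pi*sqrt(a^3/mu) = 5385.0876 s
lifetime = N*P = 382.5774 * 5385.0876 = 2.0602131e+06 s = 23.8451 days

23.8451 days


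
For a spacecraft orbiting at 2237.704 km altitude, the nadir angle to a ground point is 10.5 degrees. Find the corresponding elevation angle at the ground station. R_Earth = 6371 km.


r = R_E + alt = 8608.7040 km
Law of sines in the satellite / Earth-center / ground-point triangle:
  sin(nadir)/R_E = sin(90 + el)/r  =>  cos(el) = (r/R_E)*sin(nadir)
cos(el) = (8608.7040 / 6371.0000) * sin(10.5 deg) = 0.2462426
el = arccos(0.2462426) = 75.7447 deg
(Earth-central angle = 90 - nadir - el = 3.7553 deg)

75.7447 degrees


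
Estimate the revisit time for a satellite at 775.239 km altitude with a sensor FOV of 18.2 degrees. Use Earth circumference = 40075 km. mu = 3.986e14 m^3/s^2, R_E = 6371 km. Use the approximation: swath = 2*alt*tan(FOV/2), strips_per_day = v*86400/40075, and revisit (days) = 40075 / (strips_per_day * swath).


swath = 2*775.239*tan(0.158825) = 248.3463 km
v = sqrt(mu/r) = 7468.4397 m/s = 7.4684 km/s
strips/day = v*86400/40075 = 7.4684*86400/40075 = 16.1016
coverage/day = strips * swath = 16.1016 * 248.3463 = 3998.7831 km
revisit = 40075 / 3998.7831 = 10.0218 days

10.0218 days


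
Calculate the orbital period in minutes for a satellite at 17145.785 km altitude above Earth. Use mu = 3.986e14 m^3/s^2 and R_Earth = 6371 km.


r = 23516.7850 km = 2.3516785e+07 m
T = 2*pi*sqrt(r^3/mu) = 2*pi*sqrt(1.3005703e+22 / 3.986e14)
T = 35890.3872 s = 598.1731 min

598.1731 minutes


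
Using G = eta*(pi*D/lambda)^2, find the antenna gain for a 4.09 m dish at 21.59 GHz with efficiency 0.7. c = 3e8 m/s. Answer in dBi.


lambda = c/f = 3e8 / 2.159e+10 = 0.01389532 m
G = eta*(pi*D/lambda)^2 = 0.7*(pi*4.09/0.01389532)^2
G = 598559.2913 (linear)
G = 10*log10(598559.2913) = 57.7711 dBi

57.7711 dBi


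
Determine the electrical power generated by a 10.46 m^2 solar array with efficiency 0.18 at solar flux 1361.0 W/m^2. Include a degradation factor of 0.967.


P = area * eta * S * degradation
P = 10.46 * 0.18 * 1361.0 * 0.967
P = 2477.9286 W

2477.9286 W


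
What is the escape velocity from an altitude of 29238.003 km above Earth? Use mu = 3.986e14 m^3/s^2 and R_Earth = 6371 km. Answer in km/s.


r = 6371.0 + 29238.003 = 35609.0030 km = 3.5609003e+07 m
v_esc = sqrt(2*mu/r) = sqrt(2*3.986e14 / 3.5609003e+07)
v_esc = 4731.5533 m/s = 4.7316 km/s

4.7316 km/s


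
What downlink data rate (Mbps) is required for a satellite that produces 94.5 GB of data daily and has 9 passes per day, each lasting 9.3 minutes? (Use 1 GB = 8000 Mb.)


total contact time = 9 * 9.3 * 60 = 5022.0000 s
data = 94.5 GB = 756000.0000 Mb
rate = 756000.0000 / 5022.0000 = 150.5376 Mbps

150.5376 Mbps


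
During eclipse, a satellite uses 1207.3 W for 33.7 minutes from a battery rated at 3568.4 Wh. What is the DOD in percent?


E_used = P * t / 60 = 1207.3 * 33.7 / 60 = 678.1002 Wh
DOD = E_used / E_total * 100 = 678.1002 / 3568.4 * 100
DOD = 19.0029 %

19.0029 %


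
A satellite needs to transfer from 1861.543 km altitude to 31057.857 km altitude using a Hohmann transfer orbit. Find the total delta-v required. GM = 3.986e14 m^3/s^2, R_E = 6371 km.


r1 = 8232.5430 km = 8.232543e+06 m
r2 = 37428.8570 km = 3.7428857e+07 m
dv1 = sqrt(mu/r1)*(sqrt(2*r2/(r1+r2)) - 1) = 1951.0596 m/s
dv2 = sqrt(mu/r2)*(1 - sqrt(2*r1/(r1+r2))) = 1303.7388 m/s
total dv = |dv1| + |dv2| = 1951.0596 + 1303.7388 = 3254.7984 m/s = 3.2548 km/s

3.2548 km/s


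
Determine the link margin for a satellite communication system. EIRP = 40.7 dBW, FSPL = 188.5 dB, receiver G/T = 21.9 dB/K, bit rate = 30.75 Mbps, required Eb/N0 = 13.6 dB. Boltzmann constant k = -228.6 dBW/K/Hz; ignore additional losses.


C/N0 = EIRP - FSPL + G/T - k = 40.7 - 188.5 + 21.9 - (-228.6)
C/N0 = 102.7000 dB-Hz
R_b = 30.75 Mbps = 3.075e+07 bps -> 10*log10(R_b) = 74.8785 dB-Hz
Eb/N0 = C/N0 - 10*log10(R_b) = 102.7000 - 74.8785 = 27.8215 dB
Margin = Eb/N0 - Eb/N0_req = 27.8215 - 13.6 = 14.2215 dB (link closes)

14.2215 dB


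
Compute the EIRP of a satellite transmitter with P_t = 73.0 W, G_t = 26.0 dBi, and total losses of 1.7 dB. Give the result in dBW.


Pt = 73.0 W = 18.6332 dBW
EIRP = Pt_dBW + Gt - losses = 18.6332 + 26.0 - 1.7 = 42.9332 dBW

42.9332 dBW


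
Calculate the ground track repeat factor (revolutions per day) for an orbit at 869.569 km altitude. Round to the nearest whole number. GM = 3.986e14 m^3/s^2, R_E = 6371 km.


r = 7.240569e+06 m
T = 2*pi*sqrt(r^3/mu) = 6131.5499 s = 102.1925 min
revs/day = 1440 / 102.1925 = 14.0911
Rounded: 14 revolutions per day

14 revolutions per day


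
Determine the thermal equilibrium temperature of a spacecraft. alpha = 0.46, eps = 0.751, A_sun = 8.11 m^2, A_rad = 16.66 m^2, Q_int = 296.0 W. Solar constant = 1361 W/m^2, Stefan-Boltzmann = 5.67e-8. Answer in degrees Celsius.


Numerator = alpha*S*A_sun + Q_int = 0.46*1361*8.11 + 296.0 = 5373.3466 W
Denominator = eps*sigma*A_rad = 0.751*5.67e-8*16.66 = 7.0941112e-07 W/K^4
T^4 = 7.574376e+09 K^4
T = 295.0100 K = 21.8600 C

21.8600 degrees Celsius


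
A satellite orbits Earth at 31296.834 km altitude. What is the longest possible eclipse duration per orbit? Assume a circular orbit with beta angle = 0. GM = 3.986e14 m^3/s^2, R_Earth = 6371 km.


r = 37667.8340 km
T = 1212.5955 min
Eclipse fraction = arcsin(R_E/r)/pi = arcsin(6371.0000/37667.8340)/pi
= arcsin(0.1691364)/pi = 0.05409782
Eclipse duration = 0.05409782 * 1212.5955 = 65.5988 min

65.5988 minutes


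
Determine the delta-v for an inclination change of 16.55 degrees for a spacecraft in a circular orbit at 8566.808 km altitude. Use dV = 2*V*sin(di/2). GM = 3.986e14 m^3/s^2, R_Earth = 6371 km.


r = 14937.8080 km = 1.4937808e+07 m
V = sqrt(mu/r) = 5165.6528 m/s
di = 16.55 deg = 0.288852 rad
dV = 2*V*sin(di/2) = 2*5165.6528*sin(0.144426)
dV = 1486.9272 m/s = 1.4869 km/s

1.4869 km/s


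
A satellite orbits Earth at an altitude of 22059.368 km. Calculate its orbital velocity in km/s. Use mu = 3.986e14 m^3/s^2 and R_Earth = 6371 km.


r = R_E + alt = 6371.0 + 22059.368 = 28430.3680 km = 2.8430368e+07 m
v = sqrt(mu/r) = sqrt(3.986e14 / 2.8430368e+07) = 3744.3584 m/s = 3.7444 km/s

3.7444 km/s


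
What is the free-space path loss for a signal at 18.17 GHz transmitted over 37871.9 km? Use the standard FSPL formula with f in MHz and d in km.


f = 18.17 GHz = 18170.0000 MHz
d = 37871.9 km
FSPL = 32.44 + 20*log10(18170.0000) + 20*log10(37871.9)
FSPL = 32.44 + 85.1871 + 91.5663
FSPL = 209.1934 dB

209.1934 dB


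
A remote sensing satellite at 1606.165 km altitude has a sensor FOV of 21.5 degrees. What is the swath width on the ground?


FOV = 21.5 deg = 0.3752458 rad
swath = 2 * alt * tan(FOV/2) = 2 * 1606.165 * tan(0.1876229)
swath = 2 * 1606.165 * 0.1898559
swath = 609.8799 km

609.8799 km


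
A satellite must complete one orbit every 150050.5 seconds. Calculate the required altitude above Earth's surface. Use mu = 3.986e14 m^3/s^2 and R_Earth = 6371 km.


T = 150050.5 s
r = (mu*T^2/(4*pi^2))^(1/3) = (3.986e14 * 150050.5^2 / (4*pi^2))^(1/3)
r = 6.1031047e+07 m = 61031.0465 km
alt = r - R_E = 61031.0465 - 6371 = 54660.0465 km

54660.0465 km


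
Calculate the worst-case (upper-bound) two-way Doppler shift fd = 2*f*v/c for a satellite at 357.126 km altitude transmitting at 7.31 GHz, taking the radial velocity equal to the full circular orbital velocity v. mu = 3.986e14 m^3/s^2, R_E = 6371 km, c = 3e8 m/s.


r = 6.728126e+06 m
v = sqrt(mu/r) = 7697.0018 m/s (worst-case radial velocity)
f = 7.31 GHz = 7.31e+09 Hz
fd = 2*f*v/c = 2*7.31e+09*7697.0018/3.0e+08
fd = 375100.5553 Hz

375100.5553 Hz


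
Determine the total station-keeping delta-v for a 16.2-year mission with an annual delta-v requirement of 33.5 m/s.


dV = rate * years = 33.5 * 16.2
dV = 542.7000 m/s

542.7000 m/s


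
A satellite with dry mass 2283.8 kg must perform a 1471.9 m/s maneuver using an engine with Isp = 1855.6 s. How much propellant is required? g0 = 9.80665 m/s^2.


ve = Isp * g0 = 1855.6 * 9.80665 = 18197.219740 m/s
mass ratio = exp(dv/ve) = exp(1471.9/18197.219740) = 1.08424727
m_prop = m_dry * (mr - 1) = 2283.8 * (1.08424727 - 1)
m_prop = 192.4039 kg

192.4039 kg


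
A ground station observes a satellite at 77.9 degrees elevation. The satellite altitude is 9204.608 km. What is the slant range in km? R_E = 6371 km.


h = 9204.608 km, el = 77.9 deg
d = -R_E*sin(el) + sqrt((R_E*sin(el))^2 + 2*R_E*h + h^2)
d = -6371.0000*sin(1.3596) + sqrt((6371.0000*0.9777832)^2 + 2*6371.0000*9204.608 + 9204.608^2)
d = 9288.7922 km

9288.7922 km


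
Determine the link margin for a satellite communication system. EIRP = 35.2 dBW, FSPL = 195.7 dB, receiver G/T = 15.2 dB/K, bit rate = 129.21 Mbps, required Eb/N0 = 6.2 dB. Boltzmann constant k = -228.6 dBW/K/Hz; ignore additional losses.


C/N0 = EIRP - FSPL + G/T - k = 35.2 - 195.7 + 15.2 - (-228.6)
C/N0 = 83.3000 dB-Hz
R_b = 129.21 Mbps = 1.2921e+08 bps -> 10*log10(R_b) = 81.1130 dB-Hz
Eb/N0 = C/N0 - 10*log10(R_b) = 83.3000 - 81.1130 = 2.1870 dB
Margin = Eb/N0 - Eb/N0_req = 2.1870 - 6.2 = -4.0130 dB (negative margin: link does not close)

-4.0130 dB
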